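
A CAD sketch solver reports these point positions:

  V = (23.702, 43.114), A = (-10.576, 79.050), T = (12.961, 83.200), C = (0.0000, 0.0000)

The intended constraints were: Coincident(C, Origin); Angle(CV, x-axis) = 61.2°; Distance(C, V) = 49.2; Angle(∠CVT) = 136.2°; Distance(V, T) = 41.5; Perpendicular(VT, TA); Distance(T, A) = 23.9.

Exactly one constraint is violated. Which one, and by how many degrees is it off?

Perpendicular(VT, TA) — off by 5.00°.

C = (0.00, 0.00) ✓; CV at 61.20° ✓; |CV| = 49.20 ✓; ∠CVT = 136.2° ✓; |VT| = 41.50 ✓; ∠(VT, TA) = 85.00° ✗; |TA| = 23.90 ✓.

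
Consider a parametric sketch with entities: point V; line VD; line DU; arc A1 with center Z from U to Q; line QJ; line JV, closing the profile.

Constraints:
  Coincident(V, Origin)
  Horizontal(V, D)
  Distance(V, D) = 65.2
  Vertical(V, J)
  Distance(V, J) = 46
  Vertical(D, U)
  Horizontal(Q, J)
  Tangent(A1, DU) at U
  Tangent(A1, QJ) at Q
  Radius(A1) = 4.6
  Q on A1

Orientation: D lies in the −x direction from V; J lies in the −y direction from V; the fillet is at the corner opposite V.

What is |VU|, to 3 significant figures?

77.2

V is at the origin; V and D share the same y with |VD| = 65.2 and D on the −x side, so D = (-65.2, 0.00). V and J share the same x with |VJ| = 46.0 and J on the −y side, so J = (0.00, -46.0). The virtual corner opposite V is at (-65.2, -46.0). The tangent condition forces ZU to be normal to DU and since A1 is tangent to QJ there, ZQ ⟂ QJ, with radius 4.6, so the center Z sits 4.6 in from both sides at Z = (-60.6, -41.4). That places the tangent points at U = (-65.2, -41.4) on DU and Q = (-60.6, -46.0) on QJ. Then |VU| = |U − V| = 77.2.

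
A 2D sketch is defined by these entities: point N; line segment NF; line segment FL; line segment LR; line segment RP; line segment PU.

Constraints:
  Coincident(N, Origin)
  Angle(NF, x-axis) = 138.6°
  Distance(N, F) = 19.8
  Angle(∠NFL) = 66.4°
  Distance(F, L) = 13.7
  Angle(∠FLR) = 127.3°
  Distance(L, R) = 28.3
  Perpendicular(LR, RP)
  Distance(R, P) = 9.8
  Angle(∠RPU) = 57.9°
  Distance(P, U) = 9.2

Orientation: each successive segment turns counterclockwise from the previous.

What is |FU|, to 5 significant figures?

29.424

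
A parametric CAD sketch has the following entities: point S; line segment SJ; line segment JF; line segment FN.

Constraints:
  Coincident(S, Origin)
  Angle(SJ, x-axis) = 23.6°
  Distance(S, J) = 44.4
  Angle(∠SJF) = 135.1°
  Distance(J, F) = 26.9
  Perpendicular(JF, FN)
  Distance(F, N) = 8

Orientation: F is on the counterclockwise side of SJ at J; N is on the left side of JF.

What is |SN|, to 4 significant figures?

62.85

∠SJF = 135.1°, so JF runs at 23.6° + (180° − 135.1°) = 68.50° from the x-axis; with |JF| = 26.9, F = J + 26.9·(cos 68.50°, sin 68.50°) = (50.55, 42.80). The perpendicularity gives FN at right angles to JF; with |FN| = 8.0 on the left of JF, N = F + 8.0·(-0.9304, 0.3665) = (43.10, 45.74). Then |SN| = |N − S| = 62.85.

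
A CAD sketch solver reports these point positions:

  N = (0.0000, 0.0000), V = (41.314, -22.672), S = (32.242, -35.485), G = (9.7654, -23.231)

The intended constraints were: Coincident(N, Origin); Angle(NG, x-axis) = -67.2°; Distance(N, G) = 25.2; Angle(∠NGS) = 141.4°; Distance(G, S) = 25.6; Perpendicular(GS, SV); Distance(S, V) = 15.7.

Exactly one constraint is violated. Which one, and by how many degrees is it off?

Perpendicular(GS, SV) — off by 6.70°.

N = (0.00, 0.00) ✓; NG at -67.20° ✓; |NG| = 25.20 ✓; ∠NGS = 141.4° ✓; |GS| = 25.60 ✓; ∠(GS, SV) = 83.30° ✗; |SV| = 15.70 ✓.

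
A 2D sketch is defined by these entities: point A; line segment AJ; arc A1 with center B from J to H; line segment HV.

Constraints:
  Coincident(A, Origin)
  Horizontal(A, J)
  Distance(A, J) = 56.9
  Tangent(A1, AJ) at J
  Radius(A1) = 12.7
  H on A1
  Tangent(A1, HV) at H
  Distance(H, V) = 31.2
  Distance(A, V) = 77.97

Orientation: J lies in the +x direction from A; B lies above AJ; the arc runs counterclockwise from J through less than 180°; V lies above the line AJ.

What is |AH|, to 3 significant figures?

71.0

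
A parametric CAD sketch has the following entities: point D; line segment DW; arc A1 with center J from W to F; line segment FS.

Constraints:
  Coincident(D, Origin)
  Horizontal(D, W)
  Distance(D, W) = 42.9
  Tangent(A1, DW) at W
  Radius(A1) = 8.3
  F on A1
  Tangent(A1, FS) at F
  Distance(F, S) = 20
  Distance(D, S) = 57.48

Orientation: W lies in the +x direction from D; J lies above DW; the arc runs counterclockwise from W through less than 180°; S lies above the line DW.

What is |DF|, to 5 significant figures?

51.947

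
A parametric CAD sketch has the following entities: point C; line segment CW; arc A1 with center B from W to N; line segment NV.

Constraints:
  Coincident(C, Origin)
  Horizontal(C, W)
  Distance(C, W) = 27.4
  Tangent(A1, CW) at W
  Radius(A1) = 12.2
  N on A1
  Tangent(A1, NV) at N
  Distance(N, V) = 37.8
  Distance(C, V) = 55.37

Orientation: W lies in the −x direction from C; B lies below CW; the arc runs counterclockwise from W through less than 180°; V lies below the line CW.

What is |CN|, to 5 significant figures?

42.176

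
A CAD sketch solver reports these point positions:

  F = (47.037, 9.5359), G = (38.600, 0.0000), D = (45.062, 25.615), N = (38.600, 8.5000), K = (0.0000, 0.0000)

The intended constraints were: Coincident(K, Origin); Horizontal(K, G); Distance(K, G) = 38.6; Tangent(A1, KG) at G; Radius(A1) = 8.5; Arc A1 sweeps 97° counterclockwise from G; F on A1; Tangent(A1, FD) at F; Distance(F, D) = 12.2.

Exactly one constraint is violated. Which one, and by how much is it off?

Distance(F, D) = 12.2 — off by 4.00.

K = (0.00, 0.00) ✓; K.y = 0.00, G.y = 0.00 ✓; |KG| = 38.60 ✓; ∠(NG, GK) = 90.00° ✓; |NG| = 8.500 ✓; bearing(N→F) − bearing(N→G) = 97.00° ✓; |NF| = 8.500 ✓; ∠(NF, FD) = 90.00° ✓; |FD| = 16.20 ✗.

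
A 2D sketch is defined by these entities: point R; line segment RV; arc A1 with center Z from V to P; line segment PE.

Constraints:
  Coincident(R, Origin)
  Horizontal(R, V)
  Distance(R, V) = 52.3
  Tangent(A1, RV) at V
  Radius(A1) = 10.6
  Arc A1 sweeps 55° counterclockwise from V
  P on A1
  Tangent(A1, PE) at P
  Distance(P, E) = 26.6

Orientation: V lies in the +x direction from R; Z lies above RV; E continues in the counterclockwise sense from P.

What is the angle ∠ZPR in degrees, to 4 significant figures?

39.24°

R is at the origin; RV is horizontal with |RV| = 52.3 and V on the +x side, so V = (52.30, 0.000). Tangency of A1 to RV means the radius ZV is perpendicular to RV, so Z = V + (0, 10.6) = (52.30, 10.60). On A1, V sits at bearing -90° from Z; a 55° counterclockwise sweep puts P at bearing -35°, so P = Z + 10.6·(cos -35°, sin -35°) = (60.98, 4.520). Then cos ∠ZPR = PZ·PR / (|PZ||PR|), giving 39.24°.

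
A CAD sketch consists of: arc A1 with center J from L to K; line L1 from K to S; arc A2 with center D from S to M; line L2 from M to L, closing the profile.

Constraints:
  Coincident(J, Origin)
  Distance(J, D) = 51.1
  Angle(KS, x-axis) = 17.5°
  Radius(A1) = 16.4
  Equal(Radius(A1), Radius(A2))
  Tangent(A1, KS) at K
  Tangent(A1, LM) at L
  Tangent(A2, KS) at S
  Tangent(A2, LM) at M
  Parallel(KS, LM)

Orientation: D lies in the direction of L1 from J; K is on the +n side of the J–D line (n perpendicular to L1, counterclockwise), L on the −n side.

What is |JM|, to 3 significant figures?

53.7

The slot axis is L1's direction at 17.5°, so u = (cos 17.5°, sin 17.5°) = (0.954, 0.301) and n = (−sin 17.5°, cos 17.5°) = (-0.301, 0.954). J is at the origin and D lies 51.1 along u from J, so D = 51.1·u = (48.7, 15.4). Tangency of A1 to both parallel lines with radius 16.4 puts K and L at J ± 16.4·n: K = (-4.93, 15.6), L = (4.93, -15.6). Equal radii place S and M the same way about D: S = D + 16.4·n = (43.8, 31.0), M = D − 16.4·n = (53.7, -0.275). Then |JM| = |M − J| = 53.7.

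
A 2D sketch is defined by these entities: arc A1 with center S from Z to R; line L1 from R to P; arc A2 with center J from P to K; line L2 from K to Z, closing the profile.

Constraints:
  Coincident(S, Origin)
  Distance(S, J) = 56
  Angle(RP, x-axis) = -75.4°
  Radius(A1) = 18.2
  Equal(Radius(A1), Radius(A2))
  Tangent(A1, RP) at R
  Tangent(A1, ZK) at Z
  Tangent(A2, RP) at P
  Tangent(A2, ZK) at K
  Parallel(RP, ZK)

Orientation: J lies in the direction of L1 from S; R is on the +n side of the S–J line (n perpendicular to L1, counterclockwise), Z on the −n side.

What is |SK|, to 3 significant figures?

58.9

Tangency of A1 to both parallel lines with radius 18.2 puts R and Z at S ± 18.2·n: R = (17.6, 4.59), Z = (-17.6, -4.59). Equal radii place P and K the same way about J: P = J + 18.2·n = (31.7, -49.6), K = J − 18.2·n = (-3.50, -58.8). Then |SK| = |K − S| = 58.9.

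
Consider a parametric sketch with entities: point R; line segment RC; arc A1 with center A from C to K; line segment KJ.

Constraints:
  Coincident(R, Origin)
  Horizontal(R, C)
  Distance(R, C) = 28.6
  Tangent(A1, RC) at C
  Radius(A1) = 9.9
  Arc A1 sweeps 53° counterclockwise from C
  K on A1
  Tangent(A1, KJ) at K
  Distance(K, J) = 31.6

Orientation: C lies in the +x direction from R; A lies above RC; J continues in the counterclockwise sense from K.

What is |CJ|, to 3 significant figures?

39.7

R is at the origin; RC is horizontal with |RC| = 28.6 and C on the +x side, so C = (28.6, 0.00). A1 meets RC tangentially, so AC is at right angles to RC, so A = C + (0, 9.9) = (28.6, 9.90). On A1, C sits at bearing -90° from A; a 53° counterclockwise sweep puts K at bearing -37°, so K = A + 9.9·(cos -37°, sin -37°) = (36.5, 3.94). A1 meets KJ tangentially, so AK is at right angles to KJ, so KJ runs along (−sin -37°, cos -37°); with |KJ| = 31.6, J = (55.5, 29.2). Then |CJ| = |J − C| = 39.7.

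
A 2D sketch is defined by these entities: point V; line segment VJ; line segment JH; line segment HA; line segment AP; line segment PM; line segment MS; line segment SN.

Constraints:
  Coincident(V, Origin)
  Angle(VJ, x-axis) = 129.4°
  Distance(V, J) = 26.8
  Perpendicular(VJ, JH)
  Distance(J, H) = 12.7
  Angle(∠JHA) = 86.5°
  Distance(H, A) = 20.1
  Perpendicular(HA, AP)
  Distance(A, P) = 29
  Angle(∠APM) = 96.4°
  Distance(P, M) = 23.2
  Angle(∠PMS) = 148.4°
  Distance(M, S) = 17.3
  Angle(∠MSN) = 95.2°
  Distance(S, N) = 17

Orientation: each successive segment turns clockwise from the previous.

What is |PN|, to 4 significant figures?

38.89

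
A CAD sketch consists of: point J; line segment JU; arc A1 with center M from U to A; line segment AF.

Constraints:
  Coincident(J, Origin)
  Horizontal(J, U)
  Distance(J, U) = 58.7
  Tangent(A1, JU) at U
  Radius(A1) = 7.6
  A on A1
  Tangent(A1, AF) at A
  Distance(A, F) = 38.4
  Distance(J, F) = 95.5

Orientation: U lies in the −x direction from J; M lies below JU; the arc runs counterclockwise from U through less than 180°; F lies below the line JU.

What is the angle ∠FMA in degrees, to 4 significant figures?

78.80°

J is at the origin; JU is horizontal with |JU| = 58.7 and U on the −x side, so U = (-58.70, 0.000). A1 meets JU tangentially, so MU is at right angles to JU, so M = U + (0, -7.6) = (-58.70, -7.600). Since MA ⟂ AF (tangency), |MF| = √(7.6² + 38.4²) = 39.14 regardless of where A sits on A1. So F lies on both circle(J, 95.5) and circle(M, 39.14); the below-JU intersection is F = (-90.54, -30.37). A is the foot of the tangent from F: A = (-64.24, -2.393).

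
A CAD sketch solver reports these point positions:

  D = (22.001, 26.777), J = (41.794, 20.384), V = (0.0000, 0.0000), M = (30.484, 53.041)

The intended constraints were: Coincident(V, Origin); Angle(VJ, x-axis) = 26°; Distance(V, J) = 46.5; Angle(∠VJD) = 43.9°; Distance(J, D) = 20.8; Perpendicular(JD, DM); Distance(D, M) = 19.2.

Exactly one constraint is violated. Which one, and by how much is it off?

Distance(D, M) = 19.2 — off by 8.40.

V = (0.00, 0.00) ✓; VJ at 26.00° ✓; |VJ| = 46.50 ✓; ∠VJD = 43.90° ✓; |JD| = 20.80 ✓; ∠(JD, DM) = 90.00° ✓; |DM| = 27.60 ✗.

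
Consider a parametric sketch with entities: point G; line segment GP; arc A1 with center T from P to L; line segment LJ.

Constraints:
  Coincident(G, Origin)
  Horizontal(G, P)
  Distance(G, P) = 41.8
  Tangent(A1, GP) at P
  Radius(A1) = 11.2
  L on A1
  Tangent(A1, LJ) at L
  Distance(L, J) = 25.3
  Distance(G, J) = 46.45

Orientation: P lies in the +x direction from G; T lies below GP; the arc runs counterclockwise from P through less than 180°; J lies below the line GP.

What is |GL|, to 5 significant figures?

32.420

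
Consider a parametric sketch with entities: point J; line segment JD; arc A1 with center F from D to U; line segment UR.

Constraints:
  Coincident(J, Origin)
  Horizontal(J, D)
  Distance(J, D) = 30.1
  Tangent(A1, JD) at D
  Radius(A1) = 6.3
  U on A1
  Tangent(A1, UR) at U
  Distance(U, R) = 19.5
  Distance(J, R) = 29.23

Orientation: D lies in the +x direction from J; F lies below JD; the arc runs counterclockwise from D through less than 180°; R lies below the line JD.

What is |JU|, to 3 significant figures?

24.5

J is at the origin; J and D share the same y with |JD| = 30.1 and D on the +x side, so D = (30.1, 0.00). The tangent condition forces FD to be normal to JD, so F = D + (0, -6.3) = (30.1, -6.30). Since FU ⟂ UR (tangency), |FR| = √(6.3² + 19.5²) = 20.5 regardless of where U sits on A1. So R lies on both circle(J, 29.23) and circle(F, 20.5); the below-JD intersection is R = (18.1, -22.9). U is the foot of the tangent from R: U = (24.1, -4.37).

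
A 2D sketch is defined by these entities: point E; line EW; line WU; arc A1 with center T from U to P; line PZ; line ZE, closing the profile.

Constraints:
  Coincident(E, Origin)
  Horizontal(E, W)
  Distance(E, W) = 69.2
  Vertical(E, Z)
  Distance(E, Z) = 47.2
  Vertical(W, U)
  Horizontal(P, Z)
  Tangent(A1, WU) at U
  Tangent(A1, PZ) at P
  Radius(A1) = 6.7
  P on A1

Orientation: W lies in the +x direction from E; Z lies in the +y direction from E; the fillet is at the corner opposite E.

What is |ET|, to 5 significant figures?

74.475

E is at the origin; EW is horizontal with |EW| = 69.2 and W on the +x side, so W = (69.200, 0.0000). EZ is vertical with |EZ| = 47.2 and Z on the +y side, so Z = (0.0000, 47.200). The virtual corner opposite E is at (69.200, 47.200). Tangency of A1 to WU means the radius TU is perpendicular to WU and the tangent condition forces TP to be normal to PZ, with radius 6.7, so the center T sits 6.7 in from both sides at T = (62.500, 40.500). Then |ET| = |T − E| = 74.475.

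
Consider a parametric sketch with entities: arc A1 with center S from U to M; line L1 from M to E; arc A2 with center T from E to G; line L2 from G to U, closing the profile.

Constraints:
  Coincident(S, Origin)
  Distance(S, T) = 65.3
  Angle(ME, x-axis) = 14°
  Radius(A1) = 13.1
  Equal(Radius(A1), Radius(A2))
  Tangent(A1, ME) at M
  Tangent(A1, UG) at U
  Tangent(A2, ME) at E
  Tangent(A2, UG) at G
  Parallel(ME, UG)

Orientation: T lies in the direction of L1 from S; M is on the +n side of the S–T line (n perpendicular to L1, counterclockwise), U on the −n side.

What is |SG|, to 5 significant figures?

66.601

The slot axis is L1's direction at 14.0°, so u = (cos 14.0°, sin 14.0°) = (0.97030, 0.24192) and n = (−sin 14.0°, cos 14.0°) = (-0.24192, 0.97030). S is at the origin and T lies 65.3 along u from S, so T = 65.3·u = (63.360, 15.797). Tangency of A1 to both parallel lines with radius 13.1 puts M and U at S ± 13.1·n: M = (-3.1692, 12.711), U = (3.1692, -12.711). Equal radii place E and G the same way about T: E = T + 13.1·n = (60.191, 28.508), G = T − 13.1·n = (66.529, 3.0866). Then |SG| = |G − S| = 66.601.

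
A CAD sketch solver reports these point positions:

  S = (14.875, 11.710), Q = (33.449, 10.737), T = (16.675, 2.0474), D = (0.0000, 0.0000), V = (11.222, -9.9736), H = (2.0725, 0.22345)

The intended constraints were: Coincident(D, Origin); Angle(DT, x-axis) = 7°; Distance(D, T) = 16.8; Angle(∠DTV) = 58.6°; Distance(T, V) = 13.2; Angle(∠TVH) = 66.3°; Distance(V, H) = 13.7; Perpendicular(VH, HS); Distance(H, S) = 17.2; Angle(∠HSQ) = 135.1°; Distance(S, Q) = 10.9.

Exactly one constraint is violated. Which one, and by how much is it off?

Distance(S, Q) = 10.9 — off by 7.70.

D = (0.00, 0.00) ✓; DT at 7.000° ✓; |DT| = 16.80 ✓; ∠DTV = 58.60° ✓; |TV| = 13.20 ✓; ∠TVH = 66.30° ✓; |VH| = 13.70 ✓; ∠(VH, HS) = 90.00° ✓; |HS| = 17.20 ✓; ∠HSQ = 135.1° ✓; |SQ| = 18.60 ✗.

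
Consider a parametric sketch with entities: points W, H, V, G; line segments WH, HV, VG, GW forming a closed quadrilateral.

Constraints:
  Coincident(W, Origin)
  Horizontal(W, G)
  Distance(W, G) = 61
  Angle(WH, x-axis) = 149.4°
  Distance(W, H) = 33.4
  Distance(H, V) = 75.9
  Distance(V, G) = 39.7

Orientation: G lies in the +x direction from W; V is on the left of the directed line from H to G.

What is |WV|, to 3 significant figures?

57.5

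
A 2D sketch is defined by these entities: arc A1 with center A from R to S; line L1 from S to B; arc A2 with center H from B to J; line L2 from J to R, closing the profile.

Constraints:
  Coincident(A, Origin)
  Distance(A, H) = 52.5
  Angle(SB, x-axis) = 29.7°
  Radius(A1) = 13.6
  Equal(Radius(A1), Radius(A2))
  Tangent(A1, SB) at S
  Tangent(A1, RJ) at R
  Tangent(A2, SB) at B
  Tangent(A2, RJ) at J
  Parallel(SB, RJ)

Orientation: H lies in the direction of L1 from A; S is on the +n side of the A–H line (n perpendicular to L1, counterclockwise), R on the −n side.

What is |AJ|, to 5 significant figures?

54.233

Tangency of A1 to both parallel lines with radius 13.6 puts S and R at A ± 13.6·n: S = (-6.7382, 11.813), R = (6.7382, -11.813). Equal radii place B and J the same way about H: B = H + 13.6·n = (38.865, 37.825), J = H − 13.6·n = (52.341, 14.198). Then |AJ| = |J − A| = 54.233.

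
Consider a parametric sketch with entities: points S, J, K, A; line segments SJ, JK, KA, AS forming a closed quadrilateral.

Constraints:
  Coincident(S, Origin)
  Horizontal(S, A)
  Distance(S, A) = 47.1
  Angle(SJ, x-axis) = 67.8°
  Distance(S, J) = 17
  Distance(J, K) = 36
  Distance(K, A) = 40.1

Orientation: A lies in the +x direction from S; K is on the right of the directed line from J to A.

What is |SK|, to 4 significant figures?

23.26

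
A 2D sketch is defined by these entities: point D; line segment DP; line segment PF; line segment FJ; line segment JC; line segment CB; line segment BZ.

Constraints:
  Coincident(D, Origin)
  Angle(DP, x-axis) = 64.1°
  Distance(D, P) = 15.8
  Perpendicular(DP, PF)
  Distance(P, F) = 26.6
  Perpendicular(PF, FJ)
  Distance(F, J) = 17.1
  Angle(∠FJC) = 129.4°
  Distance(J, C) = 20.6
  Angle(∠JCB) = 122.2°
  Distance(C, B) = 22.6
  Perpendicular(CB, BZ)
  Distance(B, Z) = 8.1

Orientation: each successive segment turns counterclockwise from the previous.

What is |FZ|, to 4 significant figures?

38.04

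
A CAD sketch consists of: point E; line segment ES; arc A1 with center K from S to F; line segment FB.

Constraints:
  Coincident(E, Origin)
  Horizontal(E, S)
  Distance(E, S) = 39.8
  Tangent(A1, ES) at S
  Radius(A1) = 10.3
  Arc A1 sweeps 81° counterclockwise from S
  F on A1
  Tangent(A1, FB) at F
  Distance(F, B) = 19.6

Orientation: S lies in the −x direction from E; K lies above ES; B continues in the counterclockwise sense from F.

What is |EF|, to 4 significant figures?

30.87

E is at the origin; ES is horizontal with |ES| = 39.8 and S on the −x side, so S = (-39.80, 0.000). The tangent condition forces KS to be normal to ES, so K = S + (0, 10.3) = (-39.80, 10.30). On A1, S sits at bearing -90° from K; an 81° counterclockwise sweep puts F at bearing -9°, so F = K + 10.3·(cos -9°, sin -9°) = (-29.63, 8.689). Then |EF| = |F − E| = 30.87.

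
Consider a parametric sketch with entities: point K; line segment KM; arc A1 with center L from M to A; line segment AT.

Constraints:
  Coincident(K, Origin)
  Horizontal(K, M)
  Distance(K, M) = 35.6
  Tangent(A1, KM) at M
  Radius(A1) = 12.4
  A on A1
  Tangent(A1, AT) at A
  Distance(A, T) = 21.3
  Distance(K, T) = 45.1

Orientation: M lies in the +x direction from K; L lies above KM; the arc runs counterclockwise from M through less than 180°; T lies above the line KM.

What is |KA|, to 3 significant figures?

48.8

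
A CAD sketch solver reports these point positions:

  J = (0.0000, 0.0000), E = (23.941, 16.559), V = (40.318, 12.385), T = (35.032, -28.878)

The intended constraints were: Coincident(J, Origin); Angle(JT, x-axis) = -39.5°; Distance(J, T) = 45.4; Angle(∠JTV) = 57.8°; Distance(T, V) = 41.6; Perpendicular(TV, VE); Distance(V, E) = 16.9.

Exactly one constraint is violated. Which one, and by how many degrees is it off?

Perpendicular(TV, VE) — off by 7.00°.

J = (0.00, 0.00) ✓; JT at -39.50° ✓; |JT| = 45.40 ✓; ∠JTV = 57.80° ✓; |TV| = 41.60 ✓; ∠(TV, VE) = 83.00° ✗; |VE| = 16.90 ✓.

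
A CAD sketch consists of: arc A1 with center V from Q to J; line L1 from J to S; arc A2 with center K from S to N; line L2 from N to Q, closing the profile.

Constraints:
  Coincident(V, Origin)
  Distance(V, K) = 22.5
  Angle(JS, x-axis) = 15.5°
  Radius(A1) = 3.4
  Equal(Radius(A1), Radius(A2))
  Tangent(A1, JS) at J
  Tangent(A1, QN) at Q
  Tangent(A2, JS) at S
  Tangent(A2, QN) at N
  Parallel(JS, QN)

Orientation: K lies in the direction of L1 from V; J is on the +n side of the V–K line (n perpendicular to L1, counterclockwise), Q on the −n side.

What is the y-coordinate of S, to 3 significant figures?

9.29

The slot axis is L1's direction at 15.5°, so u = (cos 15.5°, sin 15.5°) = (0.964, 0.267) and n = (−sin 15.5°, cos 15.5°) = (-0.267, 0.964). V is at the origin and K lies 22.5 along u from V, so K = 22.5·u = (21.7, 6.01). Tangency of A1 to both parallel lines with radius 3.4 puts J and Q at V ± 3.4·n: J = (-0.909, 3.28), Q = (0.909, -3.28). Equal radii place S and N the same way about K: S = K + 3.4·n = (20.8, 9.29), N = K − 3.4·n = (22.6, 2.74). So S.y = 9.29.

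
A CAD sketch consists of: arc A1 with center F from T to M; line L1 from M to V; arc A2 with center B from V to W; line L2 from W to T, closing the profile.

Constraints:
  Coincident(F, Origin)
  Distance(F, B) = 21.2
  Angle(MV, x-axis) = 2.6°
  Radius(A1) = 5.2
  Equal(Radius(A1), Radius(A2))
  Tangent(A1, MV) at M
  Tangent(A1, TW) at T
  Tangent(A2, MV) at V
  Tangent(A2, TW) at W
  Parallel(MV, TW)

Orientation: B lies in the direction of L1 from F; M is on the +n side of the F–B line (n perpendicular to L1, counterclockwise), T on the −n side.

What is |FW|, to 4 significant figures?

21.83

The slot axis is L1's direction at 2.6°, so u = (cos 2.6°, sin 2.6°) = (0.9990, 0.04536) and n = (−sin 2.6°, cos 2.6°) = (-0.04536, 0.9990). F is at the origin and B lies 21.2 along u from F, so B = 21.2·u = (21.18, 0.9617). Tangency of A1 to both parallel lines with radius 5.2 puts M and T at F ± 5.2·n: M = (-0.2359, 5.195), T = (0.2359, -5.195). Equal radii place V and W the same way about B: V = B + 5.2·n = (20.94, 6.156), W = B − 5.2·n = (21.41, -4.233). Then |FW| = |W − F| = 21.83.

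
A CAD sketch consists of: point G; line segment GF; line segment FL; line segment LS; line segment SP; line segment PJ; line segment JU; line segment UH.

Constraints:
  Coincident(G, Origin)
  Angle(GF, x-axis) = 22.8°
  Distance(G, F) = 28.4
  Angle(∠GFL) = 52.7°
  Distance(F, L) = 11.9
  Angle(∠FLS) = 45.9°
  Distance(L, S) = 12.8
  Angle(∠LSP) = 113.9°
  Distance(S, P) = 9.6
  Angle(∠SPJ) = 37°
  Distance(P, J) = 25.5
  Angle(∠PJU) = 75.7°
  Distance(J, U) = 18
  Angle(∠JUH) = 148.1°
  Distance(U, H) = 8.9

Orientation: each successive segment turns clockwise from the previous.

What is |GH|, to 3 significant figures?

2.91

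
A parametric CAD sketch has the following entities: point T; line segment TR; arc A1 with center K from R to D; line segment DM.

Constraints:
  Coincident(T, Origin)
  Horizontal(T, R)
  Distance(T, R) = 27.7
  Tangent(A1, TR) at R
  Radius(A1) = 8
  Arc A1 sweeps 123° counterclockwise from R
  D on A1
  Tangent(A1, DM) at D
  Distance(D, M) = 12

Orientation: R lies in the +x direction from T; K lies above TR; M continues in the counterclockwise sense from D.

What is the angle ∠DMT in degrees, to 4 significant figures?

84.19°

T is at the origin; TR is horizontal with |TR| = 27.7 and R on the +x side, so R = (27.70, 0.000). Since A1 is tangent to TR there, KR ⟂ TR, so K = R + (0, 8) = (27.70, 8.000). On A1, R sits at bearing -90° from K; a 123° counterclockwise sweep puts D at bearing 33°, so D = K + 8.0·(cos 33°, sin 33°) = (34.41, 12.36). Tangency of A1 to DM means the radius KD is perpendicular to DM, so DM runs along (−sin 33°, cos 33°); with |DM| = 12.0, M = (27.87, 22.42). Then cos ∠DMT = MD·MT / (|MD||MT|), giving 84.19°.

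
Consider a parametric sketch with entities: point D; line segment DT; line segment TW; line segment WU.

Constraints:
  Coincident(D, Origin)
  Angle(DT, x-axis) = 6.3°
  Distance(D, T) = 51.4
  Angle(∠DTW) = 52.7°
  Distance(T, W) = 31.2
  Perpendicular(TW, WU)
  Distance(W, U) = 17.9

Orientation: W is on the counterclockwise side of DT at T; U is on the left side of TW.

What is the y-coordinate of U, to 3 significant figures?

15.9

∠DTW = 52.7°, so TW runs at 6.3° + (180° − 52.7°) = 134° from the x-axis; with |TW| = 31.2, W = T + 31.2·(cos 134°, sin 134°) = (29.6, 28.2). TW is perpendicular to WU; with |WU| = 17.9 on the left of TW, U = W + 17.9·(-0.724, -0.690) = (16.6, 15.9). So U.y = 15.9.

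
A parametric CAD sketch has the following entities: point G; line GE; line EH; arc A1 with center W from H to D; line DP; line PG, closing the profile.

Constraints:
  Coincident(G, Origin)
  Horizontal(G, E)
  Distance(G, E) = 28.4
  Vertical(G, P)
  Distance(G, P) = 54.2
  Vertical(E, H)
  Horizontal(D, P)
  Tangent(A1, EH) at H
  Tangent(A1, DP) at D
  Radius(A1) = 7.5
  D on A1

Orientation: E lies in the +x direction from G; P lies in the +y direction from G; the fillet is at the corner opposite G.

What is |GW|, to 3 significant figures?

51.2

G is at the origin; GE is horizontal with |GE| = 28.4 and E on the +x side, so E = (28.4, 0.00). GP is vertical with |GP| = 54.2 and P on the +y side, so P = (0.00, 54.2). The virtual corner opposite G is at (28.4, 54.2). A1 meets EH tangentially, so WH is at right angles to EH and since A1 is tangent to DP there, WD ⟂ DP, with radius 7.5, so the center W sits 7.5 in from both sides at W = (20.9, 46.7). Then |GW| = |W − G| = 51.2.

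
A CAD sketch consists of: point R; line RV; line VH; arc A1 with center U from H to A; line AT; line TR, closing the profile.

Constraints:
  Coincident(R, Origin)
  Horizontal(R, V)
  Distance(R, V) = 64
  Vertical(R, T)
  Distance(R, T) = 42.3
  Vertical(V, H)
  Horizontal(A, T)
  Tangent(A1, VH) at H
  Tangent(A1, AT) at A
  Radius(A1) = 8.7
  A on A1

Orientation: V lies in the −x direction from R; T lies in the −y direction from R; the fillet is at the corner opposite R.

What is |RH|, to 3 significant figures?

72.3

R is at the origin; R and V share the same y with |RV| = 64.0 and V on the −x side, so V = (-64.0, 0.00). RT is vertical with |RT| = 42.3 and T on the −y side, so T = (0.00, -42.3). The virtual corner opposite R is at (-64.0, -42.3). Since A1 is tangent to VH there, UH ⟂ VH and since A1 is tangent to AT there, UA ⟂ AT, with radius 8.7, so the center U sits 8.7 in from both sides at U = (-55.3, -33.6). That places the tangent points at H = (-64.0, -33.6) on VH and A = (-55.3, -42.3) on AT. Then |RH| = |H − R| = 72.3.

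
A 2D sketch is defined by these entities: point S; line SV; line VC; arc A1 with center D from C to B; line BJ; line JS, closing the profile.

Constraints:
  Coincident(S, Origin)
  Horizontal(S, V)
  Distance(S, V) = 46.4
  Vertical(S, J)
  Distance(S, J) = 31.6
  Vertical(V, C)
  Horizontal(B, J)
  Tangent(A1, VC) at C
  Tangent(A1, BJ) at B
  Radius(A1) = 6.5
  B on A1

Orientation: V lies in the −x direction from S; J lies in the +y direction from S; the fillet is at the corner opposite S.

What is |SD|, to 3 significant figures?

47.1

S and J share the same x with |SJ| = 31.6 and J on the +y side, so J = (0.00, 31.6). The virtual corner opposite S is at (-46.4, 31.6). Tangency of A1 to VC means the radius DC is perpendicular to VC and the tangent condition forces DB to be normal to BJ, with radius 6.5, so the center D sits 6.5 in from both sides at D = (-39.9, 25.1). Then |SD| = |D − S| = 47.1.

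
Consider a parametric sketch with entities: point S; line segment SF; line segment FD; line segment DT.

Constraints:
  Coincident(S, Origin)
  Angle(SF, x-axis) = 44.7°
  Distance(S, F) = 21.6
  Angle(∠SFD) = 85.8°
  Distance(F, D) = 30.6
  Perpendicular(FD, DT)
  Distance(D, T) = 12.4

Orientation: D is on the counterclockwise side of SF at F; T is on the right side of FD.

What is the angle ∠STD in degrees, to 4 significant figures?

40.53°

S is at the origin; SF runs at 44.7° with length 21.6, so F = 21.6·(cos 44.7°, sin 44.7°) = (15.35, 15.19). ∠SFD = 85.8°, so FD runs at 44.7° + (180° − 85.8°) = 138.9° from the x-axis; with |FD| = 30.6, D = F + 30.6·(cos 138.9°, sin 138.9°) = (-7.706, 35.31). FD is perpendicular to DT; with |DT| = 12.4 on the right of FD, T = D + 12.4·(0.6574, 0.7536) = (0.4457, 44.65). Then cos ∠STD = TS·TD / (|TS||TD|), giving 40.53°.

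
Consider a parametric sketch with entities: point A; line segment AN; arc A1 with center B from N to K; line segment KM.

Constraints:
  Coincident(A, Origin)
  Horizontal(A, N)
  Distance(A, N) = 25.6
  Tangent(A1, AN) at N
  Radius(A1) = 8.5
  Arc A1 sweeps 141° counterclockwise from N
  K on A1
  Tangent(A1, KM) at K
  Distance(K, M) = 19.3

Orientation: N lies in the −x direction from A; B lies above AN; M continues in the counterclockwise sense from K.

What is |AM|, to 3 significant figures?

44.6

A is at the origin; A and N share the same y with |AN| = 25.6 and N on the −x side, so N = (-25.6, 0.00). A1 meets AN tangentially, so BN is at right angles to AN, so B = N + (0, 8.5) = (-25.6, 8.50). On A1, N sits at bearing -90° from B; a 141° counterclockwise sweep puts K at bearing 51°, so K = B + 8.5·(cos 51°, sin 51°) = (-20.3, 15.1). A1 meets KM tangentially, so BK is at right angles to KM, so KM runs along (−sin 51°, cos 51°); with |KM| = 19.3, M = (-35.2, 27.3). Then |AM| = |M − A| = 44.6.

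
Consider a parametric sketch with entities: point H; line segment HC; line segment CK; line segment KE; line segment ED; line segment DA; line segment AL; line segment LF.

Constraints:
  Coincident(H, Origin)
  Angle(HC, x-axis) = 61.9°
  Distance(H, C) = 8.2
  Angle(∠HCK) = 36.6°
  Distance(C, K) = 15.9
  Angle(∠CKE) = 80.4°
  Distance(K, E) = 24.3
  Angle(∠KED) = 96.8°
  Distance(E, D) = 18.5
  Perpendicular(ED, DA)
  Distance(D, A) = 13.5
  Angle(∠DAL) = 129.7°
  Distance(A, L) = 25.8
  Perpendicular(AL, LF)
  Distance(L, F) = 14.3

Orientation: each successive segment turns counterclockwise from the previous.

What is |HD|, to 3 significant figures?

22.5

H is at the origin; HC runs at 61.9° with length 8.2, so C = (3.86, 7.23). ∠HCK = 36.6° gives CK at -155° from the x-axis; with |CK| = 15.9, K = (-10.5, 0.438). ∠CKE = 80.4° gives KE at -55.1° from the x-axis; with |KE| = 24.3, E = (3.39, -19.5). ∠KED = 96.8° gives ED at 28.1° from the x-axis; with |ED| = 18.5, D = (19.7, -10.8). Then |HD| = |D − H| = 22.5.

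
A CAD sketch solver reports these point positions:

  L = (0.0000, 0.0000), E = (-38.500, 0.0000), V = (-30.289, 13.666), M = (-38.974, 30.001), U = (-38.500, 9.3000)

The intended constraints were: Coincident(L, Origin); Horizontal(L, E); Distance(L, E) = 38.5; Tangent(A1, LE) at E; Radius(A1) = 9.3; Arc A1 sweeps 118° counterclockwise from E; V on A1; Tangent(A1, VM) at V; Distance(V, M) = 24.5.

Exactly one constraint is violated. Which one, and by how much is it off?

Distance(V, M) = 24.5 — off by 6.00.

L = (0.00, 0.00) ✓; L.y = 0.00, E.y = 0.00 ✓; |LE| = 38.50 ✓; ∠(UE, EL) = 90.00° ✓; |UE| = 9.300 ✓; bearing(U→V) − bearing(U→E) = 118.0° ✓; |UV| = 9.300 ✓; ∠(UV, VM) = 90.00° ✓; |VM| = 18.50 ✗.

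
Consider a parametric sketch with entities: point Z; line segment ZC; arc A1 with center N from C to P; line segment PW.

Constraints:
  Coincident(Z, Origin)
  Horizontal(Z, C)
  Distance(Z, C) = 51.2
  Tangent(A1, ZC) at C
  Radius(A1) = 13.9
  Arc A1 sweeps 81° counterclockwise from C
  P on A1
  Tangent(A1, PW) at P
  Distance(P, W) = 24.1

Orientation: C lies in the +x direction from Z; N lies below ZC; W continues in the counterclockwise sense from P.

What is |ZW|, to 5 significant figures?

48.970

Z is at the origin; Z and C share the same y with |ZC| = 51.2 and C on the +x side, so C = (51.200, 0.0000). Since A1 is tangent to ZC there, NC ⟂ ZC, so N = C + (0, -13.9) = (51.200, -13.900). On A1, C sits at bearing 90° from N; an 81° counterclockwise sweep puts P at bearing 171°, so P = N + 13.9·(cos 171°, sin 171°) = (37.471, -11.726). Since A1 is tangent to PW there, NP ⟂ PW, so PW runs along (−sin 171°, cos 171°); with |PW| = 24.1, W = (33.701, -35.529). Then |ZW| = |W − Z| = 48.970.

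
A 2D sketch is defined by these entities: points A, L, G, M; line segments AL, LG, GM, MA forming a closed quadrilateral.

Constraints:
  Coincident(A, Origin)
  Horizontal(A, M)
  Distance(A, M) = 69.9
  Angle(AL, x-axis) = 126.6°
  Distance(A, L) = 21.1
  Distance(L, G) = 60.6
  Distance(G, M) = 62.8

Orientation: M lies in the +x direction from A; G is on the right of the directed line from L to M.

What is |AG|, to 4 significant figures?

39.69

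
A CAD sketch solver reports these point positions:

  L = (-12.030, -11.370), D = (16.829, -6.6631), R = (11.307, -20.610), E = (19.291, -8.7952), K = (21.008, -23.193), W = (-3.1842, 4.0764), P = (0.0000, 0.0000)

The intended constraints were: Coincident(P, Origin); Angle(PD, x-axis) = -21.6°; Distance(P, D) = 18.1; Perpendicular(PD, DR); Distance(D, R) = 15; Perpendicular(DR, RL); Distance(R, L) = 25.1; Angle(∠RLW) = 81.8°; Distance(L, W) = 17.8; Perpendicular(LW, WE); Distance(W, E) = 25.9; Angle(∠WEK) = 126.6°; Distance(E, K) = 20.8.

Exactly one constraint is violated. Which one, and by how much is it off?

Distance(E, K) = 20.8 — off by 6.30.

P = (0.00, 0.00) ✓; PD at -21.60° ✓; |PD| = 18.10 ✓; ∠(PD, DR) = 90.00° ✓; |DR| = 15.00 ✓; ∠(DR, RL) = 90.00° ✓; |RL| = 25.10 ✓; ∠RLW = 81.80° ✓; |LW| = 17.80 ✓; ∠(LW, WE) = 90.00° ✓; |WE| = 25.90 ✓; ∠WEK = 126.6° ✓; |EK| = 14.50 ✗.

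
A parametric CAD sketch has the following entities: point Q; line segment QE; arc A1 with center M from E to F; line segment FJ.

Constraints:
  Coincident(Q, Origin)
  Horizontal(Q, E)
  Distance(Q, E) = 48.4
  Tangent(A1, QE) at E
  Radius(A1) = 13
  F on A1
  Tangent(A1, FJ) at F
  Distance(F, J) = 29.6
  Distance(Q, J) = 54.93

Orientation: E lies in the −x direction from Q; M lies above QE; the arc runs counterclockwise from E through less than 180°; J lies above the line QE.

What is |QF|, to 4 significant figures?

37.64

Q is at the origin; QE is horizontal with |QE| = 48.4 and E on the −x side, so E = (-48.40, 0.000). A1 meets QE tangentially, so ME is at right angles to QE, so M = E + (0, 13) = (-48.40, 13.00). Since MF ⟂ FJ (tangency), |MJ| = √(13.0² + 29.6²) = 32.33 regardless of where F sits on A1. So J lies on both circle(Q, 54.93) and circle(M, 32.33); the above-QE intersection is J = (-34.93, 42.39). F is the foot of the tangent from J: F = (-35.40, 12.79).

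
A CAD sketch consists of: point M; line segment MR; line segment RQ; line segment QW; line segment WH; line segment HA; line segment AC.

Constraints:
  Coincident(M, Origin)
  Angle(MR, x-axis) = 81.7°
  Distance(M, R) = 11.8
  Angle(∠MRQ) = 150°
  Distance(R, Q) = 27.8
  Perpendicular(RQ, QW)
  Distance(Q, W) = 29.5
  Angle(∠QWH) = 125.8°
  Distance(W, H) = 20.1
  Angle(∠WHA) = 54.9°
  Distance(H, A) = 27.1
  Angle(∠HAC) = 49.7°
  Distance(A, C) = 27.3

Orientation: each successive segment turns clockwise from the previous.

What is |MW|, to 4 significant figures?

44.75

M is at the origin; MR runs at 81.7° with length 11.8, so R = (1.703, 11.68). ∠MRQ = 150.0° gives RQ at 51.70° from the x-axis; with |RQ| = 27.8, Q = (18.93, 33.49). RQ is perpendicular to QW, so QW runs at -38.30°; with |QW| = 29.5, W = (42.08, 15.21). Then |MW| = |W − M| = 44.75.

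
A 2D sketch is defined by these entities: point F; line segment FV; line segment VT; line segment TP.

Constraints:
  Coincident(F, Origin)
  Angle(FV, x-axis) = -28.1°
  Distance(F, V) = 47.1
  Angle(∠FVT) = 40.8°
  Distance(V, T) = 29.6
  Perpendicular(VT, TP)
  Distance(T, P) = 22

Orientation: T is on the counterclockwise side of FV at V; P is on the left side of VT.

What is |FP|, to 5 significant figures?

10.662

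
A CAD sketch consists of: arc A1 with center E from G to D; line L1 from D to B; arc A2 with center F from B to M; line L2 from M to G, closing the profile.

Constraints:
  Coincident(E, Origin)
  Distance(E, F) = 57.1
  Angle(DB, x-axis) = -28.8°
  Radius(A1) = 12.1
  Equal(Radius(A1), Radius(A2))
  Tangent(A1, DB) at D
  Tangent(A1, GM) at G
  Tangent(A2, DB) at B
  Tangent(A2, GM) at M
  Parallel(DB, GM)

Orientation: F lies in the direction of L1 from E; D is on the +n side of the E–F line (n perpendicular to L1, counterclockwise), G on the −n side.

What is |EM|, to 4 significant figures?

58.37

The slot axis is L1's direction at -28.8°, so u = (cos -28.8°, sin -28.8°) = (0.8763, -0.4818) and n = (−sin -28.8°, cos -28.8°) = (0.4818, 0.8763). E is at the origin and F lies 57.1 along u from E, so F = 57.1·u = (50.04, -27.51). Tangency of A1 to both parallel lines with radius 12.1 puts D and G at E ± 12.1·n: D = (5.829, 10.60), G = (-5.829, -10.60). Equal radii place B and M the same way about F: B = F + 12.1·n = (55.87, -16.90), M = F − 12.1·n = (44.21, -38.11). Then |EM| = |M − E| = 58.37.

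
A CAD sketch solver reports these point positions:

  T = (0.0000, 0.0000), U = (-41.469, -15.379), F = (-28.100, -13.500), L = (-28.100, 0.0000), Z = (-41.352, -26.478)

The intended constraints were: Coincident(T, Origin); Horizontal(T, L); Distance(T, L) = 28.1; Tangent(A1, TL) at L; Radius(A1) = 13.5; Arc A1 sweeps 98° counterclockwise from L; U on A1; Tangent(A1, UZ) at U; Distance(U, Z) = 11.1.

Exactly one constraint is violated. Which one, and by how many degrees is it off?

Tangent(A1, UZ) at U — off by 7.40°.

T = (0.00, 0.00) ✓; T.y = 0.00, L.y = 0.00 ✓; |TL| = 28.10 ✓; ∠(FL, LT) = 90.00° ✓; |FL| = 13.50 ✓; bearing(F→U) − bearing(F→L) = 98.00° ✓; |FU| = 13.50 ✓; ∠(FU, UZ) = 97.40° ✗; |UZ| = 11.10 ✓.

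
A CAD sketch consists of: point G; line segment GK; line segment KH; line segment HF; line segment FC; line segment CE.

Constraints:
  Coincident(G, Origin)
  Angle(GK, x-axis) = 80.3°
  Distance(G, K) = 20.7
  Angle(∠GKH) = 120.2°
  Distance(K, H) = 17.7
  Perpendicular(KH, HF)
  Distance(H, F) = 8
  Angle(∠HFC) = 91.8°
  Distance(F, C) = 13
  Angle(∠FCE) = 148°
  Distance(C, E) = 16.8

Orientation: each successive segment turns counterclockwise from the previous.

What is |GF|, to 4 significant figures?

29.80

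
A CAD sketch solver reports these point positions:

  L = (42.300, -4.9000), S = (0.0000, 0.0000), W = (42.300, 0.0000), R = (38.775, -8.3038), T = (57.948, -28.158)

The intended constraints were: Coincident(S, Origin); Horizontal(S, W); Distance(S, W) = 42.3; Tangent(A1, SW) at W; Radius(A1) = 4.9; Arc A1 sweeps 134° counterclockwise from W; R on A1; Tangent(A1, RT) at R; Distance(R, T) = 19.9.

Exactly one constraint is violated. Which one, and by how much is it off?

Distance(R, T) = 19.9 — off by 7.70.

S = (0.00, 0.00) ✓; S.y = 0.00, W.y = 0.00 ✓; |SW| = 42.30 ✓; ∠(LW, WS) = 90.00° ✓; |LW| = 4.900 ✓; bearing(L→R) − bearing(L→W) = 134.0° ✓; |LR| = 4.900 ✓; ∠(LR, RT) = 90.00° ✓; |RT| = 27.60 ✗.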